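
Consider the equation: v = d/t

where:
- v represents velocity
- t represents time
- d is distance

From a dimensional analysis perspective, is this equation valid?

Yes

v (velocity) has dimensions [L T^-1].
t (time) has dimensions [T].
d (distance) has dimensions [L].

Left side: [L T^-1]
Right side: [L T^-1]

Both sides have the same dimensions, so the equation is dimensionally consistent.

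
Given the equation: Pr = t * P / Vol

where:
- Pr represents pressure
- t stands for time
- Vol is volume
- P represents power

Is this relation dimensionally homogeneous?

Yes

Pr (pressure) has dimensions [L^-1 M T^-2].
t (time) has dimensions [T].
Vol (volume) has dimensions [L^3].
P (power) has dimensions [L^2 M T^-3].

Left side: [L^-1 M T^-2]
Right side: [L^-1 M T^-2]

Both sides have the same dimensions, so the equation is dimensionally consistent.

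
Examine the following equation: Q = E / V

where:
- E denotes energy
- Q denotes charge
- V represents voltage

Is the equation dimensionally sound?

Yes

E (energy) has dimensions [L^2 M T^-2].
Q (charge) has dimensions [I T].
V (voltage) has dimensions [I^-1 L^2 M T^-3].

Left side: [I T]
Right side: [I T]

Both sides have the same dimensions, so the equation is dimensionally consistent.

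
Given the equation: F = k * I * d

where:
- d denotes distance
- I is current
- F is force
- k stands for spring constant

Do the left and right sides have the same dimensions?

No

d (distance) has dimensions [L].
I (current) has dimensions [I].
F (force) has dimensions [L M T^-2].
k (spring constant) has dimensions [M T^-2].

Left side: [L M T^-2]
Right side: [I L M T^-2]

The two sides have different dimensions, so the equation is NOT dimensionally consistent.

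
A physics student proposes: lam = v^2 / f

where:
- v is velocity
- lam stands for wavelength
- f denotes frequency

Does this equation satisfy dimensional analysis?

No

v (velocity) has dimensions [L T^-1].
lam (wavelength) has dimensions [L].
f (frequency) has dimensions [T^-1].

Left side: [L]
Right side: [L^2 T^-1]

The two sides have different dimensions, so the equation is NOT dimensionally consistent.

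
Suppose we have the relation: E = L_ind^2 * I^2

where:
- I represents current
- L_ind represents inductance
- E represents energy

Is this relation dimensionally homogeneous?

No

I (current) has dimensions [I].
L_ind (inductance) has dimensions [I^-2 L^2 M T^-2].
E (energy) has dimensions [L^2 M T^-2].

Left side: [L^2 M T^-2]
Right side: [I^-2 L^4 M^2 T^-4]

The two sides have different dimensions, so the equation is NOT dimensionally consistent.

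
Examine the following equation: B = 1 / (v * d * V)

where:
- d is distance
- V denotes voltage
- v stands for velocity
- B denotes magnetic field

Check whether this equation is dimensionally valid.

No

d (distance) has dimensions [L].
V (voltage) has dimensions [I^-1 L^2 M T^-3].
v (velocity) has dimensions [L T^-1].
B (magnetic field) has dimensions [I^-1 M T^-2].

Left side: [I^-1 M T^-2]
Right side: [I L^-4 M^-1 T^4]

The two sides have different dimensions, so the equation is NOT dimensionally consistent.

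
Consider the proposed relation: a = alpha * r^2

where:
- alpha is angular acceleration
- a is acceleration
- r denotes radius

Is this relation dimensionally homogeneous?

No

alpha (angular acceleration) has dimensions [T^-2].
a (acceleration) has dimensions [L T^-2].
r (radius) has dimensions [L].

Left side: [L T^-2]
Right side: [L^2 T^-2]

The two sides have different dimensions, so the equation is NOT dimensionally consistent.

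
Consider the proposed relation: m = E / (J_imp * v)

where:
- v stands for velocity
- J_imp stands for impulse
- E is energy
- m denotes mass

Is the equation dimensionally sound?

No

v (velocity) has dimensions [L T^-1].
J_imp (impulse) has dimensions [L M T^-1].
E (energy) has dimensions [L^2 M T^-2].
m (mass) has dimensions [M].

Left side: [M]
Right side: [dimensionless]

The two sides have different dimensions, so the equation is NOT dimensionally consistent.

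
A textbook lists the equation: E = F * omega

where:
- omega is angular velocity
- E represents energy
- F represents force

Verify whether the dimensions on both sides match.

No

omega (angular velocity) has dimensions [T^-1].
E (energy) has dimensions [L^2 M T^-2].
F (force) has dimensions [L M T^-2].

Left side: [L^2 M T^-2]
Right side: [L M T^-3]

The two sides have different dimensions, so the equation is NOT dimensionally consistent.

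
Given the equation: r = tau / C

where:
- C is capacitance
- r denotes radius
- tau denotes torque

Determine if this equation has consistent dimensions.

No

C (capacitance) has dimensions [I^2 L^-2 M^-1 T^4].
r (radius) has dimensions [L].
tau (torque) has dimensions [L^2 M T^-2].

Left side: [L]
Right side: [I^-2 L^4 M^2 T^-6]

The two sides have different dimensions, so the equation is NOT dimensionally consistent.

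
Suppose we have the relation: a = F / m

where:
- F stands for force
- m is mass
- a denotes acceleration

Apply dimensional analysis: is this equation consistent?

Yes

F (force) has dimensions [L M T^-2].
m (mass) has dimensions [M].
a (acceleration) has dimensions [L T^-2].

Left side: [L T^-2]
Right side: [L T^-2]

Both sides have the same dimensions, so the equation is dimensionally consistent.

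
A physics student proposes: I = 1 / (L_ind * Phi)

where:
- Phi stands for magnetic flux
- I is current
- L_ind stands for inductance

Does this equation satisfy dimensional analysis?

No

Phi (magnetic flux) has dimensions [I^-1 L^2 M T^-2].
I (current) has dimensions [I].
L_ind (inductance) has dimensions [I^-2 L^2 M T^-2].

Left side: [I]
Right side: [I^3 L^-4 M^-2 T^4]

The two sides have different dimensions, so the equation is NOT dimensionally consistent.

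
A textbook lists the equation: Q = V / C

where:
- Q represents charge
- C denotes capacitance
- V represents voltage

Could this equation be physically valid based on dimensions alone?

No

Q (charge) has dimensions [I T].
C (capacitance) has dimensions [I^2 L^-2 M^-1 T^4].
V (voltage) has dimensions [I^-1 L^2 M T^-3].

Left side: [I T]
Right side: [I^-3 L^4 M^2 T^-7]

The two sides have different dimensions, so the equation is NOT dimensionally consistent.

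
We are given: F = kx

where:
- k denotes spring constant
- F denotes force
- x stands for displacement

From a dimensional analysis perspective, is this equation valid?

Yes

k (spring constant) has dimensions [M T^-2].
F (force) has dimensions [L M T^-2].
x (displacement) has dimensions [L].

Left side: [L M T^-2]
Right side: [L M T^-2]

Both sides have the same dimensions, so the equation is dimensionally consistent.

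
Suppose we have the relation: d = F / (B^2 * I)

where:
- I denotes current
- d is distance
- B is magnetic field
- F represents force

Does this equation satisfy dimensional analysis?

No

I (current) has dimensions [I].
d (distance) has dimensions [L].
B (magnetic field) has dimensions [I^-1 M T^-2].
F (force) has dimensions [L M T^-2].

Left side: [L]
Right side: [I L M^-1 T^2]

The two sides have different dimensions, so the equation is NOT dimensionally consistent.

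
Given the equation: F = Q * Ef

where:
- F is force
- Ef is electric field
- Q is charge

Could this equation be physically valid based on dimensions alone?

Yes

F (force) has dimensions [L M T^-2].
Ef (electric field) has dimensions [I^-1 L M T^-3].
Q (charge) has dimensions [I T].

Left side: [L M T^-2]
Right side: [L M T^-2]

Both sides have the same dimensions, so the equation is dimensionally consistent.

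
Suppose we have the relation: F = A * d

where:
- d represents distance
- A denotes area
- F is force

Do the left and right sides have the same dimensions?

No

d (distance) has dimensions [L].
A (area) has dimensions [L^2].
F (force) has dimensions [L M T^-2].

Left side: [L M T^-2]
Right side: [L^3]

The two sides have different dimensions, so the equation is NOT dimensionally consistent.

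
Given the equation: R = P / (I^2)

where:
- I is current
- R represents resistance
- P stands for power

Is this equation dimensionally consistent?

Yes

I (current) has dimensions [I].
R (resistance) has dimensions [I^-2 L^2 M T^-3].
P (power) has dimensions [L^2 M T^-3].

Left side: [I^-2 L^2 M T^-3]
Right side: [I^-2 L^2 M T^-3]

Both sides have the same dimensions, so the equation is dimensionally consistent.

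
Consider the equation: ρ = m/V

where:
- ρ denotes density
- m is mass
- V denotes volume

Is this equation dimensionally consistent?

Yes

ρ (density) has dimensions [L^-3 M].
m (mass) has dimensions [M].
V (volume) has dimensions [L^3].

Left side: [L^-3 M]
Right side: [L^-3 M]

Both sides have the same dimensions, so the equation is dimensionally consistent.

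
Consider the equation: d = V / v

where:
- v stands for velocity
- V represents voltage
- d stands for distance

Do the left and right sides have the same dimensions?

No

v (velocity) has dimensions [L T^-1].
V (voltage) has dimensions [I^-1 L^2 M T^-3].
d (distance) has dimensions [L].

Left side: [L]
Right side: [I^-1 L M T^-2]

The two sides have different dimensions, so the equation is NOT dimensionally consistent.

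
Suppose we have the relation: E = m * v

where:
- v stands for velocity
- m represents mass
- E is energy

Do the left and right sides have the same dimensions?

No

v (velocity) has dimensions [L T^-1].
m (mass) has dimensions [M].
E (energy) has dimensions [L^2 M T^-2].

Left side: [L^2 M T^-2]
Right side: [L M T^-1]

The two sides have different dimensions, so the equation is NOT dimensionally consistent.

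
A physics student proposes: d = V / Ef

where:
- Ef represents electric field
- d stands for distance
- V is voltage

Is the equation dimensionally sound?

Yes

Ef (electric field) has dimensions [I^-1 L M T^-3].
d (distance) has dimensions [L].
V (voltage) has dimensions [I^-1 L^2 M T^-3].

Left side: [L]
Right side: [L]

Both sides have the same dimensions, so the equation is dimensionally consistent.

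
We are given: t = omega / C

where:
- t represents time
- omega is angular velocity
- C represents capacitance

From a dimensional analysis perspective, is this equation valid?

No

t (time) has dimensions [T].
omega (angular velocity) has dimensions [T^-1].
C (capacitance) has dimensions [I^2 L^-2 M^-1 T^4].

Left side: [T]
Right side: [I^-2 L^2 M T^-5]

The two sides have different dimensions, so the equation is NOT dimensionally consistent.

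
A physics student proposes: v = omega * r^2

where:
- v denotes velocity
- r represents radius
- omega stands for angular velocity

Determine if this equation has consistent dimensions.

No

v (velocity) has dimensions [L T^-1].
r (radius) has dimensions [L].
omega (angular velocity) has dimensions [T^-1].

Left side: [L T^-1]
Right side: [L^2 T^-1]

The two sides have different dimensions, so the equation is NOT dimensionally consistent.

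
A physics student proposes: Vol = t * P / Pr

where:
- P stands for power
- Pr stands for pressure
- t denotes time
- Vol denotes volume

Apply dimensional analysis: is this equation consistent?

Yes

P (power) has dimensions [L^2 M T^-3].
Pr (pressure) has dimensions [L^-1 M T^-2].
t (time) has dimensions [T].
Vol (volume) has dimensions [L^3].

Left side: [L^3]
Right side: [L^3]

Both sides have the same dimensions, so the equation is dimensionally consistent.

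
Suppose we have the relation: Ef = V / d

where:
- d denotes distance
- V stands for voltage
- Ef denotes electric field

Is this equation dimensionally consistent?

Yes

d (distance) has dimensions [L].
V (voltage) has dimensions [I^-1 L^2 M T^-3].
Ef (electric field) has dimensions [I^-1 L M T^-3].

Left side: [I^-1 L M T^-3]
Right side: [I^-1 L M T^-3]

Both sides have the same dimensions, so the equation is dimensionally consistent.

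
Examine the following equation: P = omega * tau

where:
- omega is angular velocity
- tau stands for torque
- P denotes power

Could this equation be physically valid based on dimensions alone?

Yes

omega (angular velocity) has dimensions [T^-1].
tau (torque) has dimensions [L^2 M T^-2].
P (power) has dimensions [L^2 M T^-3].

Left side: [L^2 M T^-3]
Right side: [L^2 M T^-3]

Both sides have the same dimensions, so the equation is dimensionally consistent.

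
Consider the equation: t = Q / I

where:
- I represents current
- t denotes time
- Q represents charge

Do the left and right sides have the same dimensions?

Yes

I (current) has dimensions [I].
t (time) has dimensions [T].
Q (charge) has dimensions [I T].

Left side: [T]
Right side: [T]

Both sides have the same dimensions, so the equation is dimensionally consistent.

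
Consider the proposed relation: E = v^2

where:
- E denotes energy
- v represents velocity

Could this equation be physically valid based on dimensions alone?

No

E (energy) has dimensions [L^2 M T^-2].
v (velocity) has dimensions [L T^-1].

Left side: [L^2 M T^-2]
Right side: [L^2 T^-2]

The two sides have different dimensions, so the equation is NOT dimensionally consistent.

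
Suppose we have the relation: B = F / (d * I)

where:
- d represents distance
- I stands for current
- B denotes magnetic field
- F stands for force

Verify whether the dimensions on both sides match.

Yes

d (distance) has dimensions [L].
I (current) has dimensions [I].
B (magnetic field) has dimensions [I^-1 M T^-2].
F (force) has dimensions [L M T^-2].

Left side: [I^-1 M T^-2]
Right side: [I^-1 M T^-2]

Both sides have the same dimensions, so the equation is dimensionally consistent.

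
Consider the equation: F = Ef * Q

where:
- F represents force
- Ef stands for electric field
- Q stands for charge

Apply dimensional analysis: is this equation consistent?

Yes

F (force) has dimensions [L M T^-2].
Ef (electric field) has dimensions [I^-1 L M T^-3].
Q (charge) has dimensions [I T].

Left side: [L M T^-2]
Right side: [L M T^-2]

Both sides have the same dimensions, so the equation is dimensionally consistent.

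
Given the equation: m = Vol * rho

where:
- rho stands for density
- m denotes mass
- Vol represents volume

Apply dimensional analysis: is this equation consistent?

Yes

rho (density) has dimensions [L^-3 M].
m (mass) has dimensions [M].
Vol (volume) has dimensions [L^3].

Left side: [M]
Right side: [M]

Both sides have the same dimensions, so the equation is dimensionally consistent.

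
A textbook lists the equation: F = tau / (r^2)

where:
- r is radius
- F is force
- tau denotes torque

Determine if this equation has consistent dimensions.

No

r (radius) has dimensions [L].
F (force) has dimensions [L M T^-2].
tau (torque) has dimensions [L^2 M T^-2].

Left side: [L M T^-2]
Right side: [M T^-2]

The two sides have different dimensions, so the equation is NOT dimensionally consistent.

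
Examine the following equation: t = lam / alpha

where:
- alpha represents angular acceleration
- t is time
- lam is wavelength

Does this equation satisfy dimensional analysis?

No

alpha (angular acceleration) has dimensions [T^-2].
t (time) has dimensions [T].
lam (wavelength) has dimensions [L].

Left side: [T]
Right side: [L T^2]

The two sides have different dimensions, so the equation is NOT dimensionally consistent.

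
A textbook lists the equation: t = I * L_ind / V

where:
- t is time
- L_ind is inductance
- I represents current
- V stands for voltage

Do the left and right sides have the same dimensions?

Yes

t (time) has dimensions [T].
L_ind (inductance) has dimensions [I^-2 L^2 M T^-2].
I (current) has dimensions [I].
V (voltage) has dimensions [I^-1 L^2 M T^-3].

Left side: [T]
Right side: [T]

Both sides have the same dimensions, so the equation is dimensionally consistent.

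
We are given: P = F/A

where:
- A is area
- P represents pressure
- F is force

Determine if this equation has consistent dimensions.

Yes

A (area) has dimensions [L^2].
P (pressure) has dimensions [L^-1 M T^-2].
F (force) has dimensions [L M T^-2].

Left side: [L^-1 M T^-2]
Right side: [L^-1 M T^-2]

Both sides have the same dimensions, so the equation is dimensionally consistent.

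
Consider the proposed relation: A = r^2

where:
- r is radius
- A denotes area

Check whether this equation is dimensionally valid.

Yes

r (radius) has dimensions [L].
A (area) has dimensions [L^2].

Left side: [L^2]
Right side: [L^2]

Both sides have the same dimensions, so the equation is dimensionally consistent.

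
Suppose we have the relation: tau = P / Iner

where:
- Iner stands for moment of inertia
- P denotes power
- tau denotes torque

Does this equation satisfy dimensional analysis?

No

Iner (moment of inertia) has dimensions [L^2 M].
P (power) has dimensions [L^2 M T^-3].
tau (torque) has dimensions [L^2 M T^-2].

Left side: [L^2 M T^-2]
Right side: [T^-3]

The two sides have different dimensions, so the equation is NOT dimensionally consistent.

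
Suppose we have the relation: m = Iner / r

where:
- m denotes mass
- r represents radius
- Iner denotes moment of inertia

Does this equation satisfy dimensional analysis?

No

m (mass) has dimensions [M].
r (radius) has dimensions [L].
Iner (moment of inertia) has dimensions [L^2 M].

Left side: [M]
Right side: [L M]

The two sides have different dimensions, so the equation is NOT dimensionally consistent.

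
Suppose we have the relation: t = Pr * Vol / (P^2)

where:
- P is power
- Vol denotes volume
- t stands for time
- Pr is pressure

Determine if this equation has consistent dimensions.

No

P (power) has dimensions [L^2 M T^-3].
Vol (volume) has dimensions [L^3].
t (time) has dimensions [T].
Pr (pressure) has dimensions [L^-1 M T^-2].

Left side: [T]
Right side: [L^-2 M^-1 T^4]

The two sides have different dimensions, so the equation is NOT dimensionally consistent.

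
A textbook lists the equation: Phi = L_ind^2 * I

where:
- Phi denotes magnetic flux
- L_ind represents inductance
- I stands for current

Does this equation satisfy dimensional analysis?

No

Phi (magnetic flux) has dimensions [I^-1 L^2 M T^-2].
L_ind (inductance) has dimensions [I^-2 L^2 M T^-2].
I (current) has dimensions [I].

Left side: [I^-1 L^2 M T^-2]
Right side: [I^-3 L^4 M^2 T^-4]

The two sides have different dimensions, so the equation is NOT dimensionally consistent.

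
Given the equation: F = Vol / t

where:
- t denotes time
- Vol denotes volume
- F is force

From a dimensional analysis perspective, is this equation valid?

No

t (time) has dimensions [T].
Vol (volume) has dimensions [L^3].
F (force) has dimensions [L M T^-2].

Left side: [L M T^-2]
Right side: [L^3 T^-1]

The two sides have different dimensions, so the equation is NOT dimensionally consistent.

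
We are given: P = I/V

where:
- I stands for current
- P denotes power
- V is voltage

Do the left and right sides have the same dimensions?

No

I (current) has dimensions [I].
P (power) has dimensions [L^2 M T^-3].
V (voltage) has dimensions [I^-1 L^2 M T^-3].

Left side: [L^2 M T^-3]
Right side: [I^2 L^-2 M^-1 T^3]

The two sides have different dimensions, so the equation is NOT dimensionally consistent.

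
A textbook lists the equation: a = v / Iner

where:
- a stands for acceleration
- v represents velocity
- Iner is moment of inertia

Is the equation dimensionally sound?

No

a (acceleration) has dimensions [L T^-2].
v (velocity) has dimensions [L T^-1].
Iner (moment of inertia) has dimensions [L^2 M].

Left side: [L T^-2]
Right side: [L^-1 M^-1 T^-1]

The two sides have different dimensions, so the equation is NOT dimensionally consistent.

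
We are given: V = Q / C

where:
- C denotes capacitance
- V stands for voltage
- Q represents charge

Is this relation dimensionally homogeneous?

Yes

C (capacitance) has dimensions [I^2 L^-2 M^-1 T^4].
V (voltage) has dimensions [I^-1 L^2 M T^-3].
Q (charge) has dimensions [I T].

Left side: [I^-1 L^2 M T^-3]
Right side: [I^-1 L^2 M T^-3]

Both sides have the same dimensions, so the equation is dimensionally consistent.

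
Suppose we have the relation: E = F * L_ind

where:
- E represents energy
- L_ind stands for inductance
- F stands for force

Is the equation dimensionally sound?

No

E (energy) has dimensions [L^2 M T^-2].
L_ind (inductance) has dimensions [I^-2 L^2 M T^-2].
F (force) has dimensions [L M T^-2].

Left side: [L^2 M T^-2]
Right side: [I^-2 L^3 M^2 T^-4]

The two sides have different dimensions, so the equation is NOT dimensionally consistent.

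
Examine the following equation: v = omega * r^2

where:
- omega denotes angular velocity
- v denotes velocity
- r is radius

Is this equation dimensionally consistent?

No

omega (angular velocity) has dimensions [T^-1].
v (velocity) has dimensions [L T^-1].
r (radius) has dimensions [L].

Left side: [L T^-1]
Right side: [L^2 T^-1]

The two sides have different dimensions, so the equation is NOT dimensionally consistent.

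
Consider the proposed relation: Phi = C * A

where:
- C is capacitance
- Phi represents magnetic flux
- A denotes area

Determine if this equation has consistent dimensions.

No

C (capacitance) has dimensions [I^2 L^-2 M^-1 T^4].
Phi (magnetic flux) has dimensions [I^-1 L^2 M T^-2].
A (area) has dimensions [L^2].

Left side: [I^-1 L^2 M T^-2]
Right side: [I^2 M^-1 T^4]

The two sides have different dimensions, so the equation is NOT dimensionally consistent.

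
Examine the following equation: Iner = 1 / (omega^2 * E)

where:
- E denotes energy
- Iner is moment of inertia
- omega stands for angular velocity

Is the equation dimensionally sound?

No

E (energy) has dimensions [L^2 M T^-2].
Iner (moment of inertia) has dimensions [L^2 M].
omega (angular velocity) has dimensions [T^-1].

Left side: [L^2 M]
Right side: [L^-2 M^-1 T^4]

The two sides have different dimensions, so the equation is NOT dimensionally consistent.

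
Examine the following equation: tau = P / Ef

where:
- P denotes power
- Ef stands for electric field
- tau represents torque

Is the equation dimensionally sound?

No

P (power) has dimensions [L^2 M T^-3].
Ef (electric field) has dimensions [I^-1 L M T^-3].
tau (torque) has dimensions [L^2 M T^-2].

Left side: [L^2 M T^-2]
Right side: [I L]

The two sides have different dimensions, so the equation is NOT dimensionally consistent.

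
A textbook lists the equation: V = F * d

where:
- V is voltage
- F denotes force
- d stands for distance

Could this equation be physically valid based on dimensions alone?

No

V (voltage) has dimensions [I^-1 L^2 M T^-3].
F (force) has dimensions [L M T^-2].
d (distance) has dimensions [L].

Left side: [I^-1 L^2 M T^-3]
Right side: [L^2 M T^-2]

The two sides have different dimensions, so the equation is NOT dimensionally consistent.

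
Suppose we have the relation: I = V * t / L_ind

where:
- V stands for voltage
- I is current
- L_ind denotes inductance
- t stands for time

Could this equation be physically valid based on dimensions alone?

Yes

V (voltage) has dimensions [I^-1 L^2 M T^-3].
I (current) has dimensions [I].
L_ind (inductance) has dimensions [I^-2 L^2 M T^-2].
t (time) has dimensions [T].

Left side: [I]
Right side: [I]

Both sides have the same dimensions, so the equation is dimensionally consistent.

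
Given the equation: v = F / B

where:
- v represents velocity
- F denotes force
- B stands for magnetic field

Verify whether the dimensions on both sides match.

No

v (velocity) has dimensions [L T^-1].
F (force) has dimensions [L M T^-2].
B (magnetic field) has dimensions [I^-1 M T^-2].

Left side: [L T^-1]
Right side: [I L]

The two sides have different dimensions, so the equation is NOT dimensionally consistent.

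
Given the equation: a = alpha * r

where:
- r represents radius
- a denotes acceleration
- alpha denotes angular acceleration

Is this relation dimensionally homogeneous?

Yes

r (radius) has dimensions [L].
a (acceleration) has dimensions [L T^-2].
alpha (angular acceleration) has dimensions [T^-2].

Left side: [L T^-2]
Right side: [L T^-2]

Both sides have the same dimensions, so the equation is dimensionally consistent.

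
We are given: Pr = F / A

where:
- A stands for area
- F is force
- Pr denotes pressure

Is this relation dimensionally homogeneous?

Yes

A (area) has dimensions [L^2].
F (force) has dimensions [L M T^-2].
Pr (pressure) has dimensions [L^-1 M T^-2].

Left side: [L^-1 M T^-2]
Right side: [L^-1 M T^-2]

Both sides have the same dimensions, so the equation is dimensionally consistent.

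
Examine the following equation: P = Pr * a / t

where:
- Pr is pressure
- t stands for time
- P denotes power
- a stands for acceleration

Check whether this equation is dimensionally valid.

No

Pr (pressure) has dimensions [L^-1 M T^-2].
t (time) has dimensions [T].
P (power) has dimensions [L^2 M T^-3].
a (acceleration) has dimensions [L T^-2].

Left side: [L^2 M T^-3]
Right side: [M T^-5]

The two sides have different dimensions, so the equation is NOT dimensionally consistent.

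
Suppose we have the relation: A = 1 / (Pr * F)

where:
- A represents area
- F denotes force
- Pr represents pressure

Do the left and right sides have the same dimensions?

No

A (area) has dimensions [L^2].
F (force) has dimensions [L M T^-2].
Pr (pressure) has dimensions [L^-1 M T^-2].

Left side: [L^2]
Right side: [M^-2 T^4]

The two sides have different dimensions, so the equation is NOT dimensionally consistent.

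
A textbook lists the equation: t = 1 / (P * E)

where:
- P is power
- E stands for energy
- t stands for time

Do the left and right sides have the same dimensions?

No

P (power) has dimensions [L^2 M T^-3].
E (energy) has dimensions [L^2 M T^-2].
t (time) has dimensions [T].

Left side: [T]
Right side: [L^-4 M^-2 T^5]

The two sides have different dimensions, so the equation is NOT dimensionally consistent.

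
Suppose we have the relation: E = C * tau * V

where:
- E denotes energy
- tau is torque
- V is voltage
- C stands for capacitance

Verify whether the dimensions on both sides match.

No

E (energy) has dimensions [L^2 M T^-2].
tau (torque) has dimensions [L^2 M T^-2].
V (voltage) has dimensions [I^-1 L^2 M T^-3].
C (capacitance) has dimensions [I^2 L^-2 M^-1 T^4].

Left side: [L^2 M T^-2]
Right side: [I L^2 M T^-1]

The two sides have different dimensions, so the equation is NOT dimensionally consistent.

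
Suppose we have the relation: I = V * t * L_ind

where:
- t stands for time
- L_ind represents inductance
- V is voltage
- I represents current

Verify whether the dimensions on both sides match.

No

t (time) has dimensions [T].
L_ind (inductance) has dimensions [I^-2 L^2 M T^-2].
V (voltage) has dimensions [I^-1 L^2 M T^-3].
I (current) has dimensions [I].

Left side: [I]
Right side: [I^-3 L^4 M^2 T^-4]

The two sides have different dimensions, so the equation is NOT dimensionally consistent.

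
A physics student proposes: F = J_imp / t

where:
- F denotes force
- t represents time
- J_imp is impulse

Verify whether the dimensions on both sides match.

Yes

F (force) has dimensions [L M T^-2].
t (time) has dimensions [T].
J_imp (impulse) has dimensions [L M T^-1].

Left side: [L M T^-2]
Right side: [L M T^-2]

Both sides have the same dimensions, so the equation is dimensionally consistent.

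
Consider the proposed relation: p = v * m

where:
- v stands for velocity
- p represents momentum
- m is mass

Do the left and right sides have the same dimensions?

Yes

v (velocity) has dimensions [L T^-1].
p (momentum) has dimensions [L M T^-1].
m (mass) has dimensions [M].

Left side: [L M T^-1]
Right side: [L M T^-1]

Both sides have the same dimensions, so the equation is dimensionally consistent.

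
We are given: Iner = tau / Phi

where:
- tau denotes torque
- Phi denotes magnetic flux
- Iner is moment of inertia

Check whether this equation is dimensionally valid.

No

tau (torque) has dimensions [L^2 M T^-2].
Phi (magnetic flux) has dimensions [I^-1 L^2 M T^-2].
Iner (moment of inertia) has dimensions [L^2 M].

Left side: [L^2 M]
Right side: [I]

The two sides have different dimensions, so the equation is NOT dimensionally consistent.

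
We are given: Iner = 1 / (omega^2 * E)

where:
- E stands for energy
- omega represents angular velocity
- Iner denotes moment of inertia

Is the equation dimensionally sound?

No

E (energy) has dimensions [L^2 M T^-2].
omega (angular velocity) has dimensions [T^-1].
Iner (moment of inertia) has dimensions [L^2 M].

Left side: [L^2 M]
Right side: [L^-2 M^-1 T^4]

The two sides have different dimensions, so the equation is NOT dimensionally consistent.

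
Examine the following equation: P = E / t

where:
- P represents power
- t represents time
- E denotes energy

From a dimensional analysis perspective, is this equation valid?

Yes

P (power) has dimensions [L^2 M T^-3].
t (time) has dimensions [T].
E (energy) has dimensions [L^2 M T^-2].

Left side: [L^2 M T^-3]
Right side: [L^2 M T^-3]

Both sides have the same dimensions, so the equation is dimensionally consistent.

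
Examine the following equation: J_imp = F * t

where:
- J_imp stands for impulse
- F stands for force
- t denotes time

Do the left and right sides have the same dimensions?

Yes

J_imp (impulse) has dimensions [L M T^-1].
F (force) has dimensions [L M T^-2].
t (time) has dimensions [T].

Left side: [L M T^-1]
Right side: [L M T^-1]

Both sides have the same dimensions, so the equation is dimensionally consistent.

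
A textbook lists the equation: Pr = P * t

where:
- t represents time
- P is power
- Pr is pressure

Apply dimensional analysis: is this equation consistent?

No

t (time) has dimensions [T].
P (power) has dimensions [L^2 M T^-3].
Pr (pressure) has dimensions [L^-1 M T^-2].

Left side: [L^-1 M T^-2]
Right side: [L^2 M T^-2]

The two sides have different dimensions, so the equation is NOT dimensionally consistent.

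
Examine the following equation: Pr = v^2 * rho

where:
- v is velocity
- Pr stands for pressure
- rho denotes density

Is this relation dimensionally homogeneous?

Yes

v (velocity) has dimensions [L T^-1].
Pr (pressure) has dimensions [L^-1 M T^-2].
rho (density) has dimensions [L^-3 M].

Left side: [L^-1 M T^-2]
Right side: [L^-1 M T^-2]

Both sides have the same dimensions, so the equation is dimensionally consistent.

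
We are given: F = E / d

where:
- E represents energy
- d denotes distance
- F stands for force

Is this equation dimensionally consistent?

Yes

E (energy) has dimensions [L^2 M T^-2].
d (distance) has dimensions [L].
F (force) has dimensions [L M T^-2].

Left side: [L M T^-2]
Right side: [L M T^-2]

Both sides have the same dimensions, so the equation is dimensionally consistent.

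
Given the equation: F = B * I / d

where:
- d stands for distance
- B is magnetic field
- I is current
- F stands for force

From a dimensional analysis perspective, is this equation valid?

No

d (distance) has dimensions [L].
B (magnetic field) has dimensions [I^-1 M T^-2].
I (current) has dimensions [I].
F (force) has dimensions [L M T^-2].

Left side: [L M T^-2]
Right side: [L^-1 M T^-2]

The two sides have different dimensions, so the equation is NOT dimensionally consistent.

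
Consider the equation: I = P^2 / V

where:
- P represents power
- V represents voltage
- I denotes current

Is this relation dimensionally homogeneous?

No

P (power) has dimensions [L^2 M T^-3].
V (voltage) has dimensions [I^-1 L^2 M T^-3].
I (current) has dimensions [I].

Left side: [I]
Right side: [I L^2 M T^-3]

The two sides have different dimensions, so the equation is NOT dimensionally consistent.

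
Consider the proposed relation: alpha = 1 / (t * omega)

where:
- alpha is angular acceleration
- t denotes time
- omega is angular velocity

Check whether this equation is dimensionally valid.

No

alpha (angular acceleration) has dimensions [T^-2].
t (time) has dimensions [T].
omega (angular velocity) has dimensions [T^-1].

Left side: [T^-2]
Right side: [dimensionless]

The two sides have different dimensions, so the equation is NOT dimensionally consistent.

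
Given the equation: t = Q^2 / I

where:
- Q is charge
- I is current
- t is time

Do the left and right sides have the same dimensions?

No

Q (charge) has dimensions [I T].
I (current) has dimensions [I].
t (time) has dimensions [T].

Left side: [T]
Right side: [I T^2]

The two sides have different dimensions, so the equation is NOT dimensionally consistent.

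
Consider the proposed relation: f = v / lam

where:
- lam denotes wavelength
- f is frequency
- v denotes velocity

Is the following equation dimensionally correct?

Yes

lam (wavelength) has dimensions [L].
f (frequency) has dimensions [T^-1].
v (velocity) has dimensions [L T^-1].

Left side: [T^-1]
Right side: [T^-1]

Both sides have the same dimensions, so the equation is dimensionally consistent.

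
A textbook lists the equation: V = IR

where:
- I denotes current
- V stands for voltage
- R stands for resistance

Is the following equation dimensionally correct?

Yes

I (current) has dimensions [I].
V (voltage) has dimensions [I^-1 L^2 M T^-3].
R (resistance) has dimensions [I^-2 L^2 M T^-3].

Left side: [I^-1 L^2 M T^-3]
Right side: [I^-1 L^2 M T^-3]

Both sides have the same dimensions, so the equation is dimensionally consistent.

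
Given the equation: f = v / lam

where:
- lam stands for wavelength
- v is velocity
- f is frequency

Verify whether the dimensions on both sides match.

Yes

lam (wavelength) has dimensions [L].
v (velocity) has dimensions [L T^-1].
f (frequency) has dimensions [T^-1].

Left side: [T^-1]
Right side: [T^-1]

Both sides have the same dimensions, so the equation is dimensionally consistent.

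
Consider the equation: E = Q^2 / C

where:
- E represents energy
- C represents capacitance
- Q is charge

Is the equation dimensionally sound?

Yes

E (energy) has dimensions [L^2 M T^-2].
C (capacitance) has dimensions [I^2 L^-2 M^-1 T^4].
Q (charge) has dimensions [I T].

Left side: [L^2 M T^-2]
Right side: [L^2 M T^-2]

Both sides have the same dimensions, so the equation is dimensionally consistent.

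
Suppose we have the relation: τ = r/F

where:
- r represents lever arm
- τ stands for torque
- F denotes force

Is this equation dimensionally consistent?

No

r (lever arm) has dimensions [L].
τ (torque) has dimensions [L^2 M T^-2].
F (force) has dimensions [L M T^-2].

Left side: [L^2 M T^-2]
Right side: [M^-1 T^2]

The two sides have different dimensions, so the equation is NOT dimensionally consistent.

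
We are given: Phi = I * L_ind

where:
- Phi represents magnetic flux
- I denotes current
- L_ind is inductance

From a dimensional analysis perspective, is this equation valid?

Yes

Phi (magnetic flux) has dimensions [I^-1 L^2 M T^-2].
I (current) has dimensions [I].
L_ind (inductance) has dimensions [I^-2 L^2 M T^-2].

Left side: [I^-1 L^2 M T^-2]
Right side: [I^-1 L^2 M T^-2]

Both sides have the same dimensions, so the equation is dimensionally consistent.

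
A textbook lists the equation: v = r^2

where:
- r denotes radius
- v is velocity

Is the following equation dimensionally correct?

No

r (radius) has dimensions [L].
v (velocity) has dimensions [L T^-1].

Left side: [L T^-1]
Right side: [L^2]

The two sides have different dimensions, so the equation is NOT dimensionally consistent.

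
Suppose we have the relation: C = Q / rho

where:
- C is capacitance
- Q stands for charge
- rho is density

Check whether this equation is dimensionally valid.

No

C (capacitance) has dimensions [I^2 L^-2 M^-1 T^4].
Q (charge) has dimensions [I T].
rho (density) has dimensions [L^-3 M].

Left side: [I^2 L^-2 M^-1 T^4]
Right side: [I L^3 M^-1 T]

The two sides have different dimensions, so the equation is NOT dimensionally consistent.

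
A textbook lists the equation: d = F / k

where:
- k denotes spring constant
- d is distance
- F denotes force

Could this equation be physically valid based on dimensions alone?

Yes

k (spring constant) has dimensions [M T^-2].
d (distance) has dimensions [L].
F (force) has dimensions [L M T^-2].

Left side: [L]
Right side: [L]

Both sides have the same dimensions, so the equation is dimensionally consistent.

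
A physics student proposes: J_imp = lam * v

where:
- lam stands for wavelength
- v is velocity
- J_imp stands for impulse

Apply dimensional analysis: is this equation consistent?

No

lam (wavelength) has dimensions [L].
v (velocity) has dimensions [L T^-1].
J_imp (impulse) has dimensions [L M T^-1].

Left side: [L M T^-1]
Right side: [L^2 T^-1]

The two sides have different dimensions, so the equation is NOT dimensionally consistent.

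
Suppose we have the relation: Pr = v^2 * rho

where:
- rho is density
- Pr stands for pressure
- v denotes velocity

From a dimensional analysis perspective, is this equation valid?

Yes

rho (density) has dimensions [L^-3 M].
Pr (pressure) has dimensions [L^-1 M T^-2].
v (velocity) has dimensions [L T^-1].

Left side: [L^-1 M T^-2]
Right side: [L^-1 M T^-2]

Both sides have the same dimensions, so the equation is dimensionally consistent.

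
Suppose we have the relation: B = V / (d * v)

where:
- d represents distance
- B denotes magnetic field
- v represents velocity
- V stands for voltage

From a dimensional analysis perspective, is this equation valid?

Yes

d (distance) has dimensions [L].
B (magnetic field) has dimensions [I^-1 M T^-2].
v (velocity) has dimensions [L T^-1].
V (voltage) has dimensions [I^-1 L^2 M T^-3].

Left side: [I^-1 M T^-2]
Right side: [I^-1 M T^-2]

Both sides have the same dimensions, so the equation is dimensionally consistent.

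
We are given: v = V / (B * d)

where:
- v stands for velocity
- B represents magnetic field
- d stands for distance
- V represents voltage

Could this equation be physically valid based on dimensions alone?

Yes

v (velocity) has dimensions [L T^-1].
B (magnetic field) has dimensions [I^-1 M T^-2].
d (distance) has dimensions [L].
V (voltage) has dimensions [I^-1 L^2 M T^-3].

Left side: [L T^-1]
Right side: [L T^-1]

Both sides have the same dimensions, so the equation is dimensionally consistent.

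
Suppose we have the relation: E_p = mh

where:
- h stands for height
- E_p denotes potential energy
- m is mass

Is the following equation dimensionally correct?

No

h (height) has dimensions [L].
E_p (potential energy) has dimensions [L^2 M T^-2].
m (mass) has dimensions [M].

Left side: [L^2 M T^-2]
Right side: [L M]

The two sides have different dimensions, so the equation is NOT dimensionally consistent.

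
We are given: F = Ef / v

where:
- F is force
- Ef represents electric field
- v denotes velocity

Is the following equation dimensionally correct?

No

F (force) has dimensions [L M T^-2].
Ef (electric field) has dimensions [I^-1 L M T^-3].
v (velocity) has dimensions [L T^-1].

Left side: [L M T^-2]
Right side: [I^-1 M T^-2]

The two sides have different dimensions, so the equation is NOT dimensionally consistent.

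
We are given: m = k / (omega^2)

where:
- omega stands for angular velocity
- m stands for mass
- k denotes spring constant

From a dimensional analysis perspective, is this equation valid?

Yes

omega (angular velocity) has dimensions [T^-1].
m (mass) has dimensions [M].
k (spring constant) has dimensions [M T^-2].

Left side: [M]
Right side: [M]

Both sides have the same dimensions, so the equation is dimensionally consistent.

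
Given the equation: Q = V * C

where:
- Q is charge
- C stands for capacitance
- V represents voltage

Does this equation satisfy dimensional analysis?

Yes

Q (charge) has dimensions [I T].
C (capacitance) has dimensions [I^2 L^-2 M^-1 T^4].
V (voltage) has dimensions [I^-1 L^2 M T^-3].

Left side: [I T]
Right side: [I T]

Both sides have the same dimensions, so the equation is dimensionally consistent.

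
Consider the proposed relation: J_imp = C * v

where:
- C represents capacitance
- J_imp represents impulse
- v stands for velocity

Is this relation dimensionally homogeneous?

No

C (capacitance) has dimensions [I^2 L^-2 M^-1 T^4].
J_imp (impulse) has dimensions [L M T^-1].
v (velocity) has dimensions [L T^-1].

Left side: [L M T^-1]
Right side: [I^2 L^-1 M^-1 T^3]

The two sides have different dimensions, so the equation is NOT dimensionally consistent.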